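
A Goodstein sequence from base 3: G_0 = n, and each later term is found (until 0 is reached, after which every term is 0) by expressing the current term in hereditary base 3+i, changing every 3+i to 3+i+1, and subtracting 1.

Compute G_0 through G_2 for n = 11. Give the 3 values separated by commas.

step 0: 11 = 3^2 + 2; sub 4 for 3: 4^2 + 2; = 18; G_1 = 18−1 = 17
step 1: 17 = 4^2 + 1; sub 5 for 4: 5^2 + 1; = 26; G_2 = 26−1 = 25

11, 17, 25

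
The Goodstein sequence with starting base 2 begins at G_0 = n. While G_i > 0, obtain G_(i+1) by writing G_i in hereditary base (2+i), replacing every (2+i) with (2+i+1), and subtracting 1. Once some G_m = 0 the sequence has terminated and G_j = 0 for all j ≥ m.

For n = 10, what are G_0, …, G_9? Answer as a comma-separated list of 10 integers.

10 —HB2→ 2^(2 + 1) + 2 —bump→ 3^(3 + 1) + 3 = 84 —(−1)→ 83
83 —HB3→ 3^(3 + 1) + 2 —bump→ 4^(4 + 1) + 2 = 1026 —(−1)→ 1025
1025 —HB4→ 4^(4 + 1) + 1 —bump→ 5^(5 + 1) + 1 = 15626 —(−1)→ 15625
15625 —HB5→ 5^(5 + 1) —bump→ 6^(6 + 1) = 279936 —(−1)→ 279935
279935 —HB6→ 5·6^6 + 5·6^5 + 5·6^4 + 5·6^3 + 5·6^2 + 5·6 + 5 —bump→ 5·7^7 + 5·7^5 + 5·7^4 + 5·7^3 + 5·7^2 + 5·7 + 5 = 4215755 —(−1)→ 4215754
4215754 —HB7→ 5·7^7 + 5·7^5 + 5·7^4 + 5·7^3 + 5·7^2 + 5·7 + 4 —bump→ 5·8^8 + 5·8^5 + 5·8^4 + 5·8^3 + 5·8^2 + 5·8 + 4 = 84073324 —(−1)→ 84073323
84073323 —HB8→ 5·8^8 + 5·8^5 + 5·8^4 + 5·8^3 + 5·8^2 + 5·8 + 3 —bump→ 5·9^9 + 5·9^5 + 5·9^4 + 5·9^3 + 5·9^2 + 5·9 + 3 = 1937434593 —(−1)→ 1937434592
1937434592 —HB9→ 5·9^9 + 5·9^5 + 5·9^4 + 5·9^3 + 5·9^2 + 5·9 + 2 —bump→ 5·10^10 + 5·10^5 + 5·10^4 + 5·10^3 + 5·10^2 + 5·10 + 2 = 50000555552 —(−1)→ 50000555551
50000555551 —HB10→ 5·10^10 + 5·10^5 + 5·10^4 + 5·10^3 + 5·10^2 + 5·10 + 1 —bump→ 5·11^11 + 5·11^5 + 5·11^4 + 5·11^3 + 5·11^2 + 5·11 + 1 = 1426559238831 —(−1)→ 1426559238830

10, 83, 1025, 15625, 279935, 4215754, 84073323, 1937434592, 50000555551, 1426559238830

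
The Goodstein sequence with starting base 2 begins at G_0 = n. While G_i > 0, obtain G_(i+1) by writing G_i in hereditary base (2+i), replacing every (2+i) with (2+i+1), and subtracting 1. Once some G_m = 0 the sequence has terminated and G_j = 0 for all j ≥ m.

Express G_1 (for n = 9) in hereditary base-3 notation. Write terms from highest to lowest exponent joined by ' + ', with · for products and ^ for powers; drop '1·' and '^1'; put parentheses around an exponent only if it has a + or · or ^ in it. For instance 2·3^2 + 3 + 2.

base 2: 9 = 2^(2 + 1) + 1; at 3: 3^(3 + 1) + 1 = 82; next = 81
base 3: 81 = 3^(3 + 1); at 4: 4^(4 + 1) = 1024; next = 1023

3^(3 + 1)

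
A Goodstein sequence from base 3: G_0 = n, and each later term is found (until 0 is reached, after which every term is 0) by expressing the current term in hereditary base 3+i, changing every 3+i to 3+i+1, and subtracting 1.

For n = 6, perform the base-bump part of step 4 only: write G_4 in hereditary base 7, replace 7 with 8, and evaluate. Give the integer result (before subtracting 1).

[0] 6 ≡ 2·3 (base 3). Lift 4: 8. −1: 7.
[1] 7 ≡ 4 + 3 (base 4). Lift 5: 8. −1: 7.
[2] 7 ≡ 5 + 2 (base 5). Lift 6: 8. −1: 7.
[3] 7 ≡ 6 + 1 (base 6). Lift 7: 8. −1: 7.
[4] 7 ≡ 7 (base 7). Lift 8: 8. −1: 7.

8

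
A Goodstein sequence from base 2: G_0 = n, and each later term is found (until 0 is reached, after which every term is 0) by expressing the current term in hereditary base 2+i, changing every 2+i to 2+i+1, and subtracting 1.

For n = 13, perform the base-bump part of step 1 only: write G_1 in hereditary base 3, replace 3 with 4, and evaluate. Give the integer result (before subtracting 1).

1280

i=0: 13 = 2^(2 + 1) + 2^2 + 1 (b=2); 2→3: 3^(3 + 1) + 3^3 + 1 = 109; 109−1 = 108
i=1: 108 = 3^(3 + 1) + 3^3 (b=3); 3→4: 4^(4 + 1) + 4^4 = 1280; 1280−1 = 1279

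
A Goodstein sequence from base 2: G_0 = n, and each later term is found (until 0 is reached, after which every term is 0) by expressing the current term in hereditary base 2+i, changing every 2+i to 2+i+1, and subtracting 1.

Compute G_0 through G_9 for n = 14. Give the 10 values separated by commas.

14, 110, 1281, 18750, 326591, 5862840, 134404971, 3487116548, 100000555551, 3138429262496

[0] 14 ≡ 2^(2 + 1) + 2^2 + 2 (base 2). Lift 3: 111. −1: 110.
[1] 110 ≡ 3^(3 + 1) + 3^3 + 2 (base 3). Lift 4: 1282. −1: 1281.
[2] 1281 ≡ 4^(4 + 1) + 4^4 + 1 (base 4). Lift 5: 18751. −1: 18750.
[3] 18750 ≡ 5^(5 + 1) + 5^5 (base 5). Lift 6: 326592. −1: 326591.
[4] 326591 ≡ 6^(6 + 1) + 5·6^5 + 5·6^4 + 5·6^3 + 5·6^2 + 5·6 + 5 (base 6). Lift 7: 5862841. −1: 5862840.
[5] 5862840 ≡ 7^(7 + 1) + 5·7^5 + 5·7^4 + 5·7^3 + 5·7^2 + 5·7 + 4 (base 7). Lift 8: 134404972. −1: 134404971.
[6] 134404971 ≡ 8^(8 + 1) + 5·8^5 + 5·8^4 + 5·8^3 + 5·8^2 + 5·8 + 3 (base 8). Lift 9: 3487116549. −1: 3487116548.
[7] 3487116548 ≡ 9^(9 + 1) + 5·9^5 + 5·9^4 + 5·9^3 + 5·9^2 + 5·9 + 2 (base 9). Lift 10: 100000555552. −1: 100000555551.
[8] 100000555551 ≡ 10^(10 + 1) + 5·10^5 + 5·10^4 + 5·10^3 + 5·10^2 + 5·10 + 1 (base 10). Lift 11: 3138429262497. −1: 3138429262496.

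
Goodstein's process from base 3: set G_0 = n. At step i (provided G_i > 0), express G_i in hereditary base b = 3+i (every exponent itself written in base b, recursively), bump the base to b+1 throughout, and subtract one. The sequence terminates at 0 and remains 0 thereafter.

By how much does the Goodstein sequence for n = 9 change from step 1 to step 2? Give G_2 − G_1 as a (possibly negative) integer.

2

base 3: 9 = 3^2; at 4: 4^2 = 16; next = 15
base 4: 15 = 3·4 + 3; at 5: 3·5 + 3 = 18; next = 17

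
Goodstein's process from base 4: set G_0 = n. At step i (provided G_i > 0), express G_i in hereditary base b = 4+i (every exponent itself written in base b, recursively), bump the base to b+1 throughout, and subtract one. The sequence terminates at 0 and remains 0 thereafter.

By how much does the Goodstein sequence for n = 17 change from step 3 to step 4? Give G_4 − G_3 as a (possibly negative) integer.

[0] 17 ≡ 4^2 + 1 (base 4). Lift 5: 26. −1: 25.
[1] 25 ≡ 5^2 (base 5). Lift 6: 36. −1: 35.
[2] 35 ≡ 5·6 + 5 (base 6). Lift 7: 40. −1: 39.
[3] 39 ≡ 5·7 + 4 (base 7). Lift 8: 44. −1: 43.

4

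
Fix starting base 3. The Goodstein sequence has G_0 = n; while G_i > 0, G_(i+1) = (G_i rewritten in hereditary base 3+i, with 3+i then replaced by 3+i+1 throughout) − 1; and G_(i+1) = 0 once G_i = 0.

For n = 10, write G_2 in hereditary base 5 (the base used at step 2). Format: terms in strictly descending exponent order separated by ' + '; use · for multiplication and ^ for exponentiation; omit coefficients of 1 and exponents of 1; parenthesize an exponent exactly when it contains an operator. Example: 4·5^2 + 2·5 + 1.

step 0: 10 = 3^2 + 1; sub 4 for 3: 4^2 + 1; = 17; G_1 = 17−1 = 16
step 1: 16 = 4^2; sub 5 for 4: 5^2; = 25; G_2 = 25−1 = 24
step 2: 24 = 4·5 + 4; sub 6 for 5: 4·6 + 4; = 28; G_3 = 28−1 = 27

4·5 + 4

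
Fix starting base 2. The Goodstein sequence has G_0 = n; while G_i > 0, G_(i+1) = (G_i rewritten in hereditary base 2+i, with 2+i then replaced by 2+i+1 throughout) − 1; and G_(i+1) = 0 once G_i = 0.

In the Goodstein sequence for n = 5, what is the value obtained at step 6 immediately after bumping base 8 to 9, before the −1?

2455

G_0 = 5. HB_2(5) = 2^2 + 1. Bump = 28. G_1 = 27.
G_1 = 27. HB_3(27) = 3^3. Bump = 256. G_2 = 255.
G_2 = 255. HB_4(255) = 3·4^3 + 3·4^2 + 3·4 + 3. Bump = 468. G_3 = 467.
G_3 = 467. HB_5(467) = 3·5^3 + 3·5^2 + 3·5 + 2. Bump = 776. G_4 = 775.
G_4 = 775. HB_6(775) = 3·6^3 + 3·6^2 + 3·6 + 1. Bump = 1198. G_5 = 1197.
G_5 = 1197. HB_7(1197) = 3·7^3 + 3·7^2 + 3·7. Bump = 1752. G_6 = 1751.
G_6 = 1751. HB_8(1751) = 3·8^3 + 3·8^2 + 2·8 + 7. Bump = 2455. G_7 = 2454.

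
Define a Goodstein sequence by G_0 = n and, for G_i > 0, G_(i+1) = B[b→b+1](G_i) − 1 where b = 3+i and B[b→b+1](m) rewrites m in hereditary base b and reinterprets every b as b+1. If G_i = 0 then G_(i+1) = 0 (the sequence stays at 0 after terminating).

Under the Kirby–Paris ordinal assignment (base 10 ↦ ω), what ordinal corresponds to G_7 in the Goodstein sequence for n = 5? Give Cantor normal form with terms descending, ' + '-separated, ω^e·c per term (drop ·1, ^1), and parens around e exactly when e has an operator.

1

5 —HB3→ 3 + 2 —bump→ 4 + 2 = 6 —(−1)→ 5
5 —HB4→ 4 + 1 —bump→ 5 + 1 = 6 —(−1)→ 5
5 —HB5→ 5 —bump→ 6 = 6 —(−1)→ 5
5 —HB6→ 5 —bump→ 5 = 5 —(−1)→ 4
4 —HB7→ 4 —bump→ 4 = 4 —(−1)→ 3
3 —HB8→ 3 —bump→ 3 = 3 —(−1)→ 2
2 —HB9→ 2 —bump→ 2 = 2 —(−1)→ 1
1 —HB10→ 1 —bump→ 1 = 1 —(−1)→ 0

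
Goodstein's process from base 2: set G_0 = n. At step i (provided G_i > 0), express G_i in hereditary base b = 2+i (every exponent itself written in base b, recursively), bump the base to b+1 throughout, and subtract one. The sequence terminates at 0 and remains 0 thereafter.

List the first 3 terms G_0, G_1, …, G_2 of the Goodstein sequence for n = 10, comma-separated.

10, 83, 1025

10 —HB2→ 2^(2 + 1) + 2 —bump→ 3^(3 + 1) + 3 = 84 —(−1)→ 83
83 —HB3→ 3^(3 + 1) + 2 —bump→ 4^(4 + 1) + 2 = 1026 —(−1)→ 1025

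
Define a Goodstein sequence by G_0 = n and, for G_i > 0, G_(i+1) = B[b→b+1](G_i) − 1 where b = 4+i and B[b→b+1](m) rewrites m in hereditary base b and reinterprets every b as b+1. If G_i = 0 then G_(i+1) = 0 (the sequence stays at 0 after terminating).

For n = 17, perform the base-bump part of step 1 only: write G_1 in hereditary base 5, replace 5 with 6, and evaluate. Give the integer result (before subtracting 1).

36

G_0 = 17. HB_4(17) = 4^2 + 1. Bump = 26. G_1 = 25.
G_1 = 25. HB_5(25) = 5^2. Bump = 36. G_2 = 35.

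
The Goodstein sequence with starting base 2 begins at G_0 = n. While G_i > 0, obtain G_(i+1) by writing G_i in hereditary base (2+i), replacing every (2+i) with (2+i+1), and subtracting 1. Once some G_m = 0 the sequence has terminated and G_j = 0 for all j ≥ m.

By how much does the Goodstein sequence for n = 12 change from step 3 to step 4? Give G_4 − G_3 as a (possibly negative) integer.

G_0 = 12. HB_2(12) = 2^(2 + 1) + 2^2. Bump = 108. G_1 = 107.
G_1 = 107. HB_3(107) = 3^(3 + 1) + 2·3^2 + 2·3 + 2. Bump = 1066. G_2 = 1065.
G_2 = 1065. HB_4(1065) = 4^(4 + 1) + 2·4^2 + 2·4 + 1. Bump = 15686. G_3 = 15685.
G_3 = 15685. HB_5(15685) = 5^(5 + 1) + 2·5^2 + 2·5. Bump = 280020. G_4 = 280019.

264334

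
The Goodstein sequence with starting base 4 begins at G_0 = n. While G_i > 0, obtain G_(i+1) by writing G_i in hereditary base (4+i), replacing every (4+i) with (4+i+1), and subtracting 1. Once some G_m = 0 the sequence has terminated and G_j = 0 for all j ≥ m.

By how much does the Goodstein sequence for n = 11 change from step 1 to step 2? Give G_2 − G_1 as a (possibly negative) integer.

1

G_0 = 11. HB_4(11) = 2·4 + 3. Bump = 13. G_1 = 12.
G_1 = 12. HB_5(12) = 2·5 + 2. Bump = 14. G_2 = 13.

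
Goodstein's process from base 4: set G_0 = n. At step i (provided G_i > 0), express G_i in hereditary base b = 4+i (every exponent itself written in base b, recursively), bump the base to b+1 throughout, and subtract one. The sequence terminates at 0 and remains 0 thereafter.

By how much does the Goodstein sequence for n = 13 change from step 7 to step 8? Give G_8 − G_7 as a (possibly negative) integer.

[0] 13 ≡ 3·4 + 1 (base 4). Lift 5: 16. −1: 15.
[1] 15 ≡ 3·5 (base 5). Lift 6: 18. −1: 17.
[2] 17 ≡ 2·6 + 5 (base 6). Lift 7: 19. −1: 18.
[3] 18 ≡ 2·7 + 4 (base 7). Lift 8: 20. −1: 19.
[4] 19 ≡ 2·8 + 3 (base 8). Lift 9: 21. −1: 20.
[5] 20 ≡ 2·9 + 2 (base 9). Lift 10: 22. −1: 21.
[6] 21 ≡ 2·10 + 1 (base 10). Lift 11: 23. −1: 22.
[7] 22 ≡ 2·11 (base 11). Lift 12: 24. −1: 23.

1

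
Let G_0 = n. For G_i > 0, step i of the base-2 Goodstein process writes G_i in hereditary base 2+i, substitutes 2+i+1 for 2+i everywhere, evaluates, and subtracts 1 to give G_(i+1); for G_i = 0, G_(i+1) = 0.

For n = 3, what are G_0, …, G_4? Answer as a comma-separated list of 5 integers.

3, 3, 3, 2, 1

step 0: 3 = 2 + 1; sub 3 for 2: 3 + 1; = 4; G_1 = 4−1 = 3
step 1: 3 = 3; sub 4 for 3: 4; = 4; G_2 = 4−1 = 3
step 2: 3 = 3; sub 5 for 4: 3; = 3; G_3 = 3−1 = 2
step 3: 2 = 2; sub 6 for 5: 2; = 2; G_4 = 2−1 = 1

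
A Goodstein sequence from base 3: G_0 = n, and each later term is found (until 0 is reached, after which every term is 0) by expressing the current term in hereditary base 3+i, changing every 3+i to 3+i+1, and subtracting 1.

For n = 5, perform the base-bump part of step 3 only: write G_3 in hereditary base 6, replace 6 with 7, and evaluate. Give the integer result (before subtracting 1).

5

base 3: 5 = 3 + 2; at 4: 4 + 2 = 6; next = 5
base 4: 5 = 4 + 1; at 5: 5 + 1 = 6; next = 5
base 5: 5 = 5; at 6: 6 = 6; next = 5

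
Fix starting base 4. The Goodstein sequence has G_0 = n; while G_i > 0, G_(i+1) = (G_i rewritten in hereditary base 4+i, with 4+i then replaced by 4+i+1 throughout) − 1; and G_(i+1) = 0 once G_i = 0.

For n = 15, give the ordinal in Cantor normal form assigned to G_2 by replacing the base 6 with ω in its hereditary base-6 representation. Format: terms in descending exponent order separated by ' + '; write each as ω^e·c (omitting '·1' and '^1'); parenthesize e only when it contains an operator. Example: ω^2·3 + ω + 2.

ω·3 + 1

15 —HB4→ 3·4 + 3 —bump→ 3·5 + 3 = 18 —(−1)→ 17
17 —HB5→ 3·5 + 2 —bump→ 3·6 + 2 = 20 —(−1)→ 19
19 —HB6→ 3·6 + 1 —bump→ 3·7 + 1 = 22 —(−1)→ 21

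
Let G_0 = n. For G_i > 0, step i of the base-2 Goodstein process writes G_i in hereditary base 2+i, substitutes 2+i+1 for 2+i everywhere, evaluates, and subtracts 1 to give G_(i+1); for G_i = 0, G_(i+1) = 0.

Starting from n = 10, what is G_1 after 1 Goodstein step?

G_0 = 10. HB_2(10) = 2^(2 + 1) + 2. Bump = 84. G_1 = 83.
G_1 = 83. HB_3(83) = 3^(3 + 1) + 2. Bump = 1026. G_2 = 1025.

83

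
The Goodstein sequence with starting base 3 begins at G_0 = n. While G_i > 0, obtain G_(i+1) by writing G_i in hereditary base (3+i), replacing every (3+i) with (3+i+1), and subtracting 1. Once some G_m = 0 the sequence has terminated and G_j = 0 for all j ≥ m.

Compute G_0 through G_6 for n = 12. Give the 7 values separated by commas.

G_0=12  [base 3] 3^2 + 3  →[3↦4]→  4^2 + 4 = 20  −1 ⇒ G_1=19
G_1=19  [base 4] 4^2 + 3  →[4↦5]→  5^2 + 3 = 28  −1 ⇒ G_2=27
G_2=27  [base 5] 5^2 + 2  →[5↦6]→  6^2 + 2 = 38  −1 ⇒ G_3=37
G_3=37  [base 6] 6^2 + 1  →[6↦7]→  7^2 + 1 = 50  −1 ⇒ G_4=49
G_4=49  [base 7] 7^2  →[7↦8]→  8^2 = 64  −1 ⇒ G_5=63
G_5=63  [base 8] 7·8 + 7  →[8↦9]→  7·9 + 7 = 70  −1 ⇒ G_6=69

12, 19, 27, 37, 49, 63, 69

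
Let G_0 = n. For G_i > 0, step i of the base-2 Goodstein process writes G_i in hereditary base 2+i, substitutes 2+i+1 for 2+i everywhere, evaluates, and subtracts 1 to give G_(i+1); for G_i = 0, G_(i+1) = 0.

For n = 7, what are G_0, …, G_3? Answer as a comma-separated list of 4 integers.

7, 30, 259, 3127

G_0=7  [base 2] 2^2 + 2 + 1  →[2↦3]→  3^3 + 3 + 1 = 31  −1 ⇒ G_1=30
G_1=30  [base 3] 3^3 + 3  →[3↦4]→  4^4 + 4 = 260  −1 ⇒ G_2=259
G_2=259  [base 4] 4^4 + 3  →[4↦5]→  5^5 + 3 = 3128  −1 ⇒ G_3=3127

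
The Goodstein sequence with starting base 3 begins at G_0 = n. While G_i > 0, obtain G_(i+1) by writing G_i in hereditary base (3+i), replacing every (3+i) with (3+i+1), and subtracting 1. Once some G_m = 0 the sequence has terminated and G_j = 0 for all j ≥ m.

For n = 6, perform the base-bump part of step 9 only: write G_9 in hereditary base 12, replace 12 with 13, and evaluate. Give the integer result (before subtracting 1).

3

G_0=6  [base 3] 2·3  →[3↦4]→  2·4 = 8  −1 ⇒ G_1=7
G_1=7  [base 4] 4 + 3  →[4↦5]→  5 + 3 = 8  −1 ⇒ G_2=7
G_2=7  [base 5] 5 + 2  →[5↦6]→  6 + 2 = 8  −1 ⇒ G_3=7
G_3=7  [base 6] 6 + 1  →[6↦7]→  7 + 1 = 8  −1 ⇒ G_4=7
G_4=7  [base 7] 7  →[7↦8]→  8 = 8  −1 ⇒ G_5=7
G_5=7  [base 8] 7  →[8↦9]→  7 = 7  −1 ⇒ G_6=6
G_6=6  [base 9] 6  →[9↦10]→  6 = 6  −1 ⇒ G_7=5
G_7=5  [base 10] 5  →[10↦11]→  5 = 5  −1 ⇒ G_8=4
G_8=4  [base 11] 4  →[11↦12]→  4 = 4  −1 ⇒ G_9=3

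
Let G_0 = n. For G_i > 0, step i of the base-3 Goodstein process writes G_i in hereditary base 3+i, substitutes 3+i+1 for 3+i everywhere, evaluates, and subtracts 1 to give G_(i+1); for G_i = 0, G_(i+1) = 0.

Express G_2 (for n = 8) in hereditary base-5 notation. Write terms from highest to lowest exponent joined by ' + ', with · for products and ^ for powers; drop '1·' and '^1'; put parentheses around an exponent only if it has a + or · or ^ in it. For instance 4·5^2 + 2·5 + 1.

step 0: 8 = 2·3 + 2; sub 4 for 3: 2·4 + 2; = 10; G_1 = 10−1 = 9
step 1: 9 = 2·4 + 1; sub 5 for 4: 2·5 + 1; = 11; G_2 = 11−1 = 10
step 2: 10 = 2·5; sub 6 for 5: 2·6; = 12; G_3 = 12−1 = 11

2·5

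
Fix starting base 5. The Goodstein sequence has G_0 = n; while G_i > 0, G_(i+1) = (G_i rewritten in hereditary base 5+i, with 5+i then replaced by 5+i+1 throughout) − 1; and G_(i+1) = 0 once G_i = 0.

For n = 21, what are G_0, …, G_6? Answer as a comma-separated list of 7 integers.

21, 24, 27, 29, 31, 33, 35

21 —HB5→ 4·5 + 1 —bump→ 4·6 + 1 = 25 —(−1)→ 24
24 —HB6→ 4·6 —bump→ 4·7 = 28 —(−1)→ 27
27 —HB7→ 3·7 + 6 —bump→ 3·8 + 6 = 30 —(−1)→ 29
29 —HB8→ 3·8 + 5 —bump→ 3·9 + 5 = 32 —(−1)→ 31
31 —HB9→ 3·9 + 4 —bump→ 3·10 + 4 = 34 —(−1)→ 33
33 —HB10→ 3·10 + 3 —bump→ 3·11 + 3 = 36 —(−1)→ 35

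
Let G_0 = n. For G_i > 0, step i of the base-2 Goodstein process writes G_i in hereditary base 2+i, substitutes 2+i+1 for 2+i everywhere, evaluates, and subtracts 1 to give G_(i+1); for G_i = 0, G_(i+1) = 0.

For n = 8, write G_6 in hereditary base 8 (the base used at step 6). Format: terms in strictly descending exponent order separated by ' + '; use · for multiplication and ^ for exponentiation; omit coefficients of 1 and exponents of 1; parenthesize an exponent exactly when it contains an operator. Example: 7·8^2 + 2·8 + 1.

2·8^8 + 2·8^2 + 8 + 3

step 0: 8 = 2^(2 + 1); sub 3 for 2: 3^(3 + 1); = 81; G_1 = 81−1 = 80
step 1: 80 = 2·3^3 + 2·3^2 + 2·3 + 2; sub 4 for 3: 2·4^4 + 2·4^2 + 2·4 + 2; = 554; G_2 = 554−1 = 553
step 2: 553 = 2·4^4 + 2·4^2 + 2·4 + 1; sub 5 for 4: 2·5^5 + 2·5^2 + 2·5 + 1; = 6311; G_3 = 6311−1 = 6310
step 3: 6310 = 2·5^5 + 2·5^2 + 2·5; sub 6 for 5: 2·6^6 + 2·6^2 + 2·6; = 93396; G_4 = 93396−1 = 93395
step 4: 93395 = 2·6^6 + 2·6^2 + 6 + 5; sub 7 for 6: 2·7^7 + 2·7^2 + 7 + 5; = 1647196; G_5 = 1647196−1 = 1647195
step 5: 1647195 = 2·7^7 + 2·7^2 + 7 + 4; sub 8 for 7: 2·8^8 + 2·8^2 + 8 + 4; = 33554572; G_6 = 33554572−1 = 33554571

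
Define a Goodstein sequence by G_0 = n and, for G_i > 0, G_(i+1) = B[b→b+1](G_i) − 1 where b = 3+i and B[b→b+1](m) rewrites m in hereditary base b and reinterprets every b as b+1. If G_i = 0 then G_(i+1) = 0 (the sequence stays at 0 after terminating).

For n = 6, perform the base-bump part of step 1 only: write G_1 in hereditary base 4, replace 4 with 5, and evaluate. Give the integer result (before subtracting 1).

8

step 0: 6 = 2·3; sub 4 for 3: 2·4; = 8; G_1 = 8−1 = 7
step 1: 7 = 4 + 3; sub 5 for 4: 5 + 3; = 8; G_2 = 8−1 = 7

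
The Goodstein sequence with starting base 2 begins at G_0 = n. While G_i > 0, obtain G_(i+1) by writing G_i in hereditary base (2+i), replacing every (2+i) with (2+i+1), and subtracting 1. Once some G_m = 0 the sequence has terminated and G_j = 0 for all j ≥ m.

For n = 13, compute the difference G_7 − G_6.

i=0: 13 = 2^(2 + 1) + 2^2 + 1 (b=2); 2→3: 3^(3 + 1) + 3^3 + 1 = 109; 109−1 = 108
i=1: 108 = 3^(3 + 1) + 3^3 (b=3); 3→4: 4^(4 + 1) + 4^4 = 1280; 1280−1 = 1279
i=2: 1279 = 4^(4 + 1) + 3·4^3 + 3·4^2 + 3·4 + 3 (b=4); 4→5: 5^(5 + 1) + 3·5^3 + 3·5^2 + 3·5 + 3 = 16093; 16093−1 = 16092
i=3: 16092 = 5^(5 + 1) + 3·5^3 + 3·5^2 + 3·5 + 2 (b=5); 5→6: 6^(6 + 1) + 3·6^3 + 3·6^2 + 3·6 + 2 = 280712; 280712−1 = 280711
i=4: 280711 = 6^(6 + 1) + 3·6^3 + 3·6^2 + 3·6 + 1 (b=6); 6→7: 7^(7 + 1) + 3·7^3 + 3·7^2 + 3·7 + 1 = 5765999; 5765999−1 = 5765998
i=5: 5765998 = 7^(7 + 1) + 3·7^3 + 3·7^2 + 3·7 (b=7); 7→8: 8^(8 + 1) + 3·8^3 + 3·8^2 + 3·8 = 134219480; 134219480−1 = 134219479
i=6: 134219479 = 8^(8 + 1) + 3·8^3 + 3·8^2 + 2·8 + 7 (b=8); 8→9: 9^(9 + 1) + 3·9^3 + 3·9^2 + 2·9 + 7 = 3486786856; 3486786856−1 = 3486786855

3352567376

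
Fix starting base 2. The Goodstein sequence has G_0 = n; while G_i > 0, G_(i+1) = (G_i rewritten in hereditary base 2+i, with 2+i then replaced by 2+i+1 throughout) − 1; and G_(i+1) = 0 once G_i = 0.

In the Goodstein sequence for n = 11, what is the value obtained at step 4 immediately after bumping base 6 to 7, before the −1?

5764802

step 0: 11 = 2^(2 + 1) + 2 + 1; sub 3 for 2: 3^(3 + 1) + 3 + 1; = 85; G_1 = 85−1 = 84
step 1: 84 = 3^(3 + 1) + 3; sub 4 for 3: 4^(4 + 1) + 4; = 1028; G_2 = 1028−1 = 1027
step 2: 1027 = 4^(4 + 1) + 3; sub 5 for 4: 5^(5 + 1) + 3; = 15628; G_3 = 15628−1 = 15627
step 3: 15627 = 5^(5 + 1) + 2; sub 6 for 5: 6^(6 + 1) + 2; = 279938; G_4 = 279938−1 = 279937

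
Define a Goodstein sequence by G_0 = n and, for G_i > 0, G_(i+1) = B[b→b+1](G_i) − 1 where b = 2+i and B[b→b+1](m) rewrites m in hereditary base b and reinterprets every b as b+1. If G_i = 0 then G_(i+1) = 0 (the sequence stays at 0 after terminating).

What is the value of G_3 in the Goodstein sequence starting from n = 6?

G_0=6  [base 2] 2^2 + 2  →[2↦3]→  3^3 + 3 = 30  −1 ⇒ G_1=29
G_1=29  [base 3] 3^3 + 2  →[3↦4]→  4^4 + 2 = 258  −1 ⇒ G_2=257
G_2=257  [base 4] 4^4 + 1  →[4↦5]→  5^5 + 1 = 3126  −1 ⇒ G_3=3125
G_3=3125  [base 5] 5^5  →[5↦6]→  6^6 = 46656  −1 ⇒ G_4=46655

3125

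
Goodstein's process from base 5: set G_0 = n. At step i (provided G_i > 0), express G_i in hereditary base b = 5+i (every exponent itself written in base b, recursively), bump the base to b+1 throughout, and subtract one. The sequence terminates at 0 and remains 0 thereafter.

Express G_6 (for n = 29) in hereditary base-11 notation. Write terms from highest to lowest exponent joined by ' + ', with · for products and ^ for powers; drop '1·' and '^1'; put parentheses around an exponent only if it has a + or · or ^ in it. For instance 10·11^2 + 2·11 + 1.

9·11 + 8

base 5: 29 = 5^2 + 4; at 6: 6^2 + 4 = 40; next = 39
base 6: 39 = 6^2 + 3; at 7: 7^2 + 3 = 52; next = 51
base 7: 51 = 7^2 + 2; at 8: 8^2 + 2 = 66; next = 65
base 8: 65 = 8^2 + 1; at 9: 9^2 + 1 = 82; next = 81
base 9: 81 = 9^2; at 10: 10^2 = 100; next = 99
base 10: 99 = 9·10 + 9; at 11: 9·11 + 9 = 108; next = 107
base 11: 107 = 9·11 + 8; at 12: 9·12 + 8 = 116; next = 115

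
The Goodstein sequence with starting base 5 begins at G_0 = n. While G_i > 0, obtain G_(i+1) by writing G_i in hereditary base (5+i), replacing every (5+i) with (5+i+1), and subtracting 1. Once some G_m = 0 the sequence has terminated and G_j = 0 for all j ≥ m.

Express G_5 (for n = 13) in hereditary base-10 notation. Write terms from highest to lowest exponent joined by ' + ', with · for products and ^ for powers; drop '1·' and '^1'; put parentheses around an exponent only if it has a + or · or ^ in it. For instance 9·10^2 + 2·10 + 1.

10 + 7

G_0=13  [base 5] 2·5 + 3  →[5↦6]→  2·6 + 3 = 15  −1 ⇒ G_1=14
G_1=14  [base 6] 2·6 + 2  →[6↦7]→  2·7 + 2 = 16  −1 ⇒ G_2=15
G_2=15  [base 7] 2·7 + 1  →[7↦8]→  2·8 + 1 = 17  −1 ⇒ G_3=16
G_3=16  [base 8] 2·8  →[8↦9]→  2·9 = 18  −1 ⇒ G_4=17
G_4=17  [base 9] 9 + 8  →[9↦10]→  10 + 8 = 18  −1 ⇒ G_5=17
G_5=17  [base 10] 10 + 7  →[10↦11]→  11 + 7 = 18  −1 ⇒ G_6=17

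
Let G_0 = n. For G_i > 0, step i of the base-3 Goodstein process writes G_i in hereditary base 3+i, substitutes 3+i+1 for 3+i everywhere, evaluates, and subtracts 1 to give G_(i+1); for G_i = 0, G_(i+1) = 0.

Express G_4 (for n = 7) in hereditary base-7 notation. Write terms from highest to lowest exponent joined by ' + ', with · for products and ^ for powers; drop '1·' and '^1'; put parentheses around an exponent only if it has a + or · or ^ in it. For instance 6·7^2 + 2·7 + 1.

7 + 2

G_0 = 7. HB_3(7) = 2·3 + 1. Bump = 9. G_1 = 8.
G_1 = 8. HB_4(8) = 2·4. Bump = 10. G_2 = 9.
G_2 = 9. HB_5(9) = 5 + 4. Bump = 10. G_3 = 9.
G_3 = 9. HB_6(9) = 6 + 3. Bump = 10. G_4 = 9.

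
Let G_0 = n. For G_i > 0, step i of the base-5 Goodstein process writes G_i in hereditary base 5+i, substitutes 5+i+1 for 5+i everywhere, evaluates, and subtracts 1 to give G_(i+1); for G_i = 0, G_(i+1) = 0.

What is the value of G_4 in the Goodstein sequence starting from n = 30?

83

30 —HB5→ 5^2 + 5 —bump→ 6^2 + 6 = 42 —(−1)→ 41
41 —HB6→ 6^2 + 5 —bump→ 7^2 + 5 = 54 —(−1)→ 53
53 —HB7→ 7^2 + 4 —bump→ 8^2 + 4 = 68 —(−1)→ 67
67 —HB8→ 8^2 + 3 —bump→ 9^2 + 3 = 84 —(−1)→ 83
83 —HB9→ 9^2 + 2 —bump→ 10^2 + 2 = 102 —(−1)→ 101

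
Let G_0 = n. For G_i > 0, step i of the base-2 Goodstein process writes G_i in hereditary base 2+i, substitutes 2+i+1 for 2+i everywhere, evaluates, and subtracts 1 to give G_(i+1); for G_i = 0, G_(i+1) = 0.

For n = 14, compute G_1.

110

base 2: 14 = 2^(2 + 1) + 2^2 + 2; at 3: 3^(3 + 1) + 3^3 + 3 = 111; next = 110
base 3: 110 = 3^(3 + 1) + 3^3 + 2; at 4: 4^(4 + 1) + 4^4 + 2 = 1282; next = 1281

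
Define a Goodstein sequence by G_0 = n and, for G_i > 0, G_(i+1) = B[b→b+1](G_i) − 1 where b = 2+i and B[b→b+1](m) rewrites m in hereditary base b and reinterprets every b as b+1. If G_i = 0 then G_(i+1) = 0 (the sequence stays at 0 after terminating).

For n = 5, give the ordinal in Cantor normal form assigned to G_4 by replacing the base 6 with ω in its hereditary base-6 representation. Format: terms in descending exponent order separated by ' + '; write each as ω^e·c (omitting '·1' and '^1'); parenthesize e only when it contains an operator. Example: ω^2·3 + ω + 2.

ω^3·3 + ω^2·3 + ω·3 + 1

[0] 5 ≡ 2^2 + 1 (base 2). Lift 3: 28. −1: 27.
[1] 27 ≡ 3^3 (base 3). Lift 4: 256. −1: 255.
[2] 255 ≡ 3·4^3 + 3·4^2 + 3·4 + 3 (base 4). Lift 5: 468. −1: 467.
[3] 467 ≡ 3·5^3 + 3·5^2 + 3·5 + 2 (base 5). Lift 6: 776. −1: 775.
[4] 775 ≡ 3·6^3 + 3·6^2 + 3·6 + 1 (base 6). Lift 7: 1198. −1: 1197.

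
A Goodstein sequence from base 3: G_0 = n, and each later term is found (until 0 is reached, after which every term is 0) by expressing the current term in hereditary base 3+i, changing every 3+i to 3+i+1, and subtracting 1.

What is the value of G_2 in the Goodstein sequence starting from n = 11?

25

G_0 = 11. HB_3(11) = 3^2 + 2. Bump = 18. G_1 = 17.
G_1 = 17. HB_4(17) = 4^2 + 1. Bump = 26. G_2 = 25.
G_2 = 25. HB_5(25) = 5^2. Bump = 36. G_3 = 35.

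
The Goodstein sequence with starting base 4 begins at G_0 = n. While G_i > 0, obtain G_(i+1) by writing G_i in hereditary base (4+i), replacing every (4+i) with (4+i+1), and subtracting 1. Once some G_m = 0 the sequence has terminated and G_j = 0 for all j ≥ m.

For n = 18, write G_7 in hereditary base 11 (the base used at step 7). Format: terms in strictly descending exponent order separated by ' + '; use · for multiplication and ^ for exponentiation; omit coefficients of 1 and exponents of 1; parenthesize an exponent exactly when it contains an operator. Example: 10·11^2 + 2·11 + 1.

6·11 + 2

[0] 18 ≡ 4^2 + 2 (base 4). Lift 5: 27. −1: 26.
[1] 26 ≡ 5^2 + 1 (base 5). Lift 6: 37. −1: 36.
[2] 36 ≡ 6^2 (base 6). Lift 7: 49. −1: 48.
[3] 48 ≡ 6·7 + 6 (base 7). Lift 8: 54. −1: 53.
[4] 53 ≡ 6·8 + 5 (base 8). Lift 9: 59. −1: 58.
[5] 58 ≡ 6·9 + 4 (base 9). Lift 10: 64. −1: 63.
[6] 63 ≡ 6·10 + 3 (base 10). Lift 11: 69. −1: 68.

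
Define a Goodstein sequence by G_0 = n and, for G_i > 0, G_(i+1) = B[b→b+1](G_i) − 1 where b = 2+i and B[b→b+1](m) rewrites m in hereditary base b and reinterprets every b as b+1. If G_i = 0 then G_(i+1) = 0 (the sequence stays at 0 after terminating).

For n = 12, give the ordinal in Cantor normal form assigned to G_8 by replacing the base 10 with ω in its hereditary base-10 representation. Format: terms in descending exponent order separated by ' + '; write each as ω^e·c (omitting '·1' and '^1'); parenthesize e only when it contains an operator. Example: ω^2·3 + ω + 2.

ω^(ω + 1) + ω^2·2 + ω + 1

[0] 12 ≡ 2^(2 + 1) + 2^2 (base 2). Lift 3: 108. −1: 107.
[1] 107 ≡ 3^(3 + 1) + 2·3^2 + 2·3 + 2 (base 3). Lift 4: 1066. −1: 1065.
[2] 1065 ≡ 4^(4 + 1) + 2·4^2 + 2·4 + 1 (base 4). Lift 5: 15686. −1: 15685.
[3] 15685 ≡ 5^(5 + 1) + 2·5^2 + 2·5 (base 5). Lift 6: 280020. −1: 280019.
[4] 280019 ≡ 6^(6 + 1) + 2·6^2 + 6 + 5 (base 6). Lift 7: 5764911. −1: 5764910.
[5] 5764910 ≡ 7^(7 + 1) + 2·7^2 + 7 + 4 (base 7). Lift 8: 134217868. −1: 134217867.
[6] 134217867 ≡ 8^(8 + 1) + 2·8^2 + 8 + 3 (base 8). Lift 9: 3486784575. −1: 3486784574.
[7] 3486784574 ≡ 9^(9 + 1) + 2·9^2 + 9 + 2 (base 9). Lift 10: 100000000212. −1: 100000000211.
[8] 100000000211 ≡ 10^(10 + 1) + 2·10^2 + 10 + 1 (base 10). Lift 11: 3138428376975. −1: 3138428376974.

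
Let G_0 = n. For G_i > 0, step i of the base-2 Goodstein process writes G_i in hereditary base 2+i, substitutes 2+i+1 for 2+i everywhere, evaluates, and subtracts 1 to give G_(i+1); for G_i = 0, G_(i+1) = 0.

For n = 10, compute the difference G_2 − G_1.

i=0: 10 = 2^(2 + 1) + 2 (b=2); 2→3: 3^(3 + 1) + 3 = 84; 84−1 = 83
i=1: 83 = 3^(3 + 1) + 2 (b=3); 3→4: 4^(4 + 1) + 2 = 1026; 1026−1 = 1025

942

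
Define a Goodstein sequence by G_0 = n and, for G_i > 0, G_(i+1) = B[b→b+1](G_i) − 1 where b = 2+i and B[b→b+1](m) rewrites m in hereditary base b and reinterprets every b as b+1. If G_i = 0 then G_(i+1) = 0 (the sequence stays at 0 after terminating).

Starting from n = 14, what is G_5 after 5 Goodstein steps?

step 0: 14 = 2^(2 + 1) + 2^2 + 2; sub 3 for 2: 3^(3 + 1) + 3^3 + 3; = 111; G_1 = 111−1 = 110
step 1: 110 = 3^(3 + 1) + 3^3 + 2; sub 4 for 3: 4^(4 + 1) + 4^4 + 2; = 1282; G_2 = 1282−1 = 1281
step 2: 1281 = 4^(4 + 1) + 4^4 + 1; sub 5 for 4: 5^(5 + 1) + 5^5 + 1; = 18751; G_3 = 18751−1 = 18750
step 3: 18750 = 5^(5 + 1) + 5^5; sub 6 for 5: 6^(6 + 1) + 6^6; = 326592; G_4 = 326592−1 = 326591
step 4: 326591 = 6^(6 + 1) + 5·6^5 + 5·6^4 + 5·6^3 + 5·6^2 + 5·6 + 5; sub 7 for 6: 7^(7 + 1) + 5·7^5 + 5·7^4 + 5·7^3 + 5·7^2 + 5·7 + 5; = 5862841; G_5 = 5862841−1 = 5862840
step 5: 5862840 = 7^(7 + 1) + 5·7^5 + 5·7^4 + 5·7^3 + 5·7^2 + 5·7 + 4; sub 8 for 7: 8^(8 + 1) + 5·8^5 + 5·8^4 + 5·8^3 + 5·8^2 + 5·8 + 4; = 134404972; G_6 = 134404972−1 = 134404971

5862840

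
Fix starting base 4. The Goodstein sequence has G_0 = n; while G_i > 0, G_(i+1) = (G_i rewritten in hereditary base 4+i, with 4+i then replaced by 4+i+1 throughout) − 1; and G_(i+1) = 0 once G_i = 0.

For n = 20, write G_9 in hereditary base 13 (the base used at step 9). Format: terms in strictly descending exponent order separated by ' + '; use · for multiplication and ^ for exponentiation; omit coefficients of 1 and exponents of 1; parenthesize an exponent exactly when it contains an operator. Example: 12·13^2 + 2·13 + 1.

9·13 + 6

(0) 20|_4 = 4^2 + 4 ↦ 5^2 + 5|_5 = 30 ⇒ 29
(1) 29|_5 = 5^2 + 4 ↦ 6^2 + 4|_6 = 40 ⇒ 39
(2) 39|_6 = 6^2 + 3 ↦ 7^2 + 3|_7 = 52 ⇒ 51
(3) 51|_7 = 7^2 + 2 ↦ 8^2 + 2|_8 = 66 ⇒ 65
(4) 65|_8 = 8^2 + 1 ↦ 9^2 + 1|_9 = 82 ⇒ 81
(5) 81|_9 = 9^2 ↦ 10^2|_10 = 100 ⇒ 99
(6) 99|_10 = 9·10 + 9 ↦ 9·11 + 9|_11 = 108 ⇒ 107
(7) 107|_11 = 9·11 + 8 ↦ 9·12 + 8|_12 = 116 ⇒ 115
(8) 115|_12 = 9·12 + 7 ↦ 9·13 + 7|_13 = 124 ⇒ 123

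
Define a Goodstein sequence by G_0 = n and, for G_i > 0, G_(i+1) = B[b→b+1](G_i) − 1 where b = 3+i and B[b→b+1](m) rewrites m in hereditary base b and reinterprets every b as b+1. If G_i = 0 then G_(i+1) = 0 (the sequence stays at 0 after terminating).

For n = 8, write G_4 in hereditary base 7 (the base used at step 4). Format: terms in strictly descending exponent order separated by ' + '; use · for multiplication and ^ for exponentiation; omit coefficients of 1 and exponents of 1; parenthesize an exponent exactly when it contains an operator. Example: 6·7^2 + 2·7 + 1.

G_0=8  [base 3] 2·3 + 2  →[3↦4]→  2·4 + 2 = 10  −1 ⇒ G_1=9
G_1=9  [base 4] 2·4 + 1  →[4↦5]→  2·5 + 1 = 11  −1 ⇒ G_2=10
G_2=10  [base 5] 2·5  →[5↦6]→  2·6 = 12  −1 ⇒ G_3=11
G_3=11  [base 6] 6 + 5  →[6↦7]→  7 + 5 = 12  −1 ⇒ G_4=11
G_4=11  [base 7] 7 + 4  →[7↦8]→  8 + 4 = 12  −1 ⇒ G_5=11

7 + 4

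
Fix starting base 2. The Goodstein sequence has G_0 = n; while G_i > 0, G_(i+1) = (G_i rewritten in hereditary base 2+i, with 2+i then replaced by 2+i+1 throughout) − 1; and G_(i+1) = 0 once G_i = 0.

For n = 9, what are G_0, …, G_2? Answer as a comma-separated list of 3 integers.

(0) 9|_2 = 2^(2 + 1) + 1 ↦ 3^(3 + 1) + 1|_3 = 82 ⇒ 81
(1) 81|_3 = 3^(3 + 1) ↦ 4^(4 + 1)|_4 = 1024 ⇒ 1023

9, 81, 1023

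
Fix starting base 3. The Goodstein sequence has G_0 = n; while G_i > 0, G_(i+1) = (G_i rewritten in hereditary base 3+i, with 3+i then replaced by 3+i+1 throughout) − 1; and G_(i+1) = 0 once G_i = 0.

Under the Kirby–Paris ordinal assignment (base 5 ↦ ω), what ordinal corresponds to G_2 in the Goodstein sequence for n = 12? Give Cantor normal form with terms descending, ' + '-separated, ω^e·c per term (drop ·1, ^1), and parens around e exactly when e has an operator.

base 3: 12 = 3^2 + 3; at 4: 4^2 + 4 = 20; next = 19
base 4: 19 = 4^2 + 3; at 5: 5^2 + 3 = 28; next = 27
base 5: 27 = 5^2 + 2; at 6: 6^2 + 2 = 38; next = 37

ω^2 + 2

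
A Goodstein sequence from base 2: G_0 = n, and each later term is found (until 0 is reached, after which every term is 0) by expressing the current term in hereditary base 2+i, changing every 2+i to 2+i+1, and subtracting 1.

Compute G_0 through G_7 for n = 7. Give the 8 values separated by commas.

(0) 7|_2 = 2^2 + 2 + 1 ↦ 3^3 + 3 + 1|_3 = 31 ⇒ 30
(1) 30|_3 = 3^3 + 3 ↦ 4^4 + 4|_4 = 260 ⇒ 259
(2) 259|_4 = 4^4 + 3 ↦ 5^5 + 3|_5 = 3128 ⇒ 3127
(3) 3127|_5 = 5^5 + 2 ↦ 6^6 + 2|_6 = 46658 ⇒ 46657
(4) 46657|_6 = 6^6 + 1 ↦ 7^7 + 1|_7 = 823544 ⇒ 823543
(5) 823543|_7 = 7^7 ↦ 8^8|_8 = 16777216 ⇒ 16777215
(6) 16777215|_8 = 7·8^7 + 7·8^6 + 7·8^5 + 7·8^4 + 7·8^3 + 7·8^2 + 7·8 + 7 ↦ 7·9^7 + 7·9^6 + 7·9^5 + 7·9^4 + 7·9^3 + 7·9^2 + 7·9 + 7|_9 = 37665880 ⇒ 37665879

7, 30, 259, 3127, 46657, 823543, 16777215, 37665879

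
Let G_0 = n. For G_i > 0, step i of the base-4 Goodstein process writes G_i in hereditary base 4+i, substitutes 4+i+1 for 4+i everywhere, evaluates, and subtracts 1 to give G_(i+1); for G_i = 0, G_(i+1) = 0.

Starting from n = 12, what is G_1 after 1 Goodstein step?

12 —HB4→ 3·4 —bump→ 3·5 = 15 —(−1)→ 14
14 —HB5→ 2·5 + 4 —bump→ 2·6 + 4 = 16 —(−1)→ 15

14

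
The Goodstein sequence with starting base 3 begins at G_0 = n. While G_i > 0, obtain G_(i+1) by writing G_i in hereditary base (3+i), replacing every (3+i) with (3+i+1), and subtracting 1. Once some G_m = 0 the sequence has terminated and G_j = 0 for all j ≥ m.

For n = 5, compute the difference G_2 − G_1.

0

[0] 5 ≡ 3 + 2 (base 3). Lift 4: 6. −1: 5.
[1] 5 ≡ 4 + 1 (base 4). Lift 5: 6. −1: 5.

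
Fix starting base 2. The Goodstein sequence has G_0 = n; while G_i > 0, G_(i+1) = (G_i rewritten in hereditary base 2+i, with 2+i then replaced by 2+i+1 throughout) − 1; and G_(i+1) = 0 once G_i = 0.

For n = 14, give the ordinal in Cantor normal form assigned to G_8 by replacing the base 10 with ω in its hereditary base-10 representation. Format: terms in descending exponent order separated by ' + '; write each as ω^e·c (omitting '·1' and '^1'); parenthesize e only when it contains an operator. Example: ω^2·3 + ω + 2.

base 2: 14 = 2^(2 + 1) + 2^2 + 2; at 3: 3^(3 + 1) + 3^3 + 3 = 111; next = 110
base 3: 110 = 3^(3 + 1) + 3^3 + 2; at 4: 4^(4 + 1) + 4^4 + 2 = 1282; next = 1281
base 4: 1281 = 4^(4 + 1) + 4^4 + 1; at 5: 5^(5 + 1) + 5^5 + 1 = 18751; next = 18750
base 5: 18750 = 5^(5 + 1) + 5^5; at 6: 6^(6 + 1) + 6^6 = 326592; next = 326591
base 6: 326591 = 6^(6 + 1) + 5·6^5 + 5·6^4 + 5·6^3 + 5·6^2 + 5·6 + 5; at 7: 7^(7 + 1) + 5·7^5 + 5·7^4 + 5·7^3 + 5·7^2 + 5·7 + 5 = 5862841; next = 5862840
base 7: 5862840 = 7^(7 + 1) + 5·7^5 + 5·7^4 + 5·7^3 + 5·7^2 + 5·7 + 4; at 8: 8^(8 + 1) + 5·8^5 + 5·8^4 + 5·8^3 + 5·8^2 + 5·8 + 4 = 134404972; next = 134404971
base 8: 134404971 = 8^(8 + 1) + 5·8^5 + 5·8^4 + 5·8^3 + 5·8^2 + 5·8 + 3; at 9: 9^(9 + 1) + 5·9^5 + 5·9^4 + 5·9^3 + 5·9^2 + 5·9 + 3 = 3487116549; next = 3487116548
base 9: 3487116548 = 9^(9 + 1) + 5·9^5 + 5·9^4 + 5·9^3 + 5·9^2 + 5·9 + 2; at 10: 10^(10 + 1) + 5·10^5 + 5·10^4 + 5·10^3 + 5·10^2 + 5·10 + 2 = 100000555552; next = 100000555551
base 10: 100000555551 = 10^(10 + 1) + 5·10^5 + 5·10^4 + 5·10^3 + 5·10^2 + 5·10 + 1; at 11: 11^(11 + 1) + 5·11^5 + 5·11^4 + 5·11^3 + 5·11^2 + 5·11 + 1 = 3138429262497; next = 3138429262496

ω^(ω + 1) + ω^5·5 + ω^4·5 + ω^3·5 + ω^2·5 + ω·5 + 1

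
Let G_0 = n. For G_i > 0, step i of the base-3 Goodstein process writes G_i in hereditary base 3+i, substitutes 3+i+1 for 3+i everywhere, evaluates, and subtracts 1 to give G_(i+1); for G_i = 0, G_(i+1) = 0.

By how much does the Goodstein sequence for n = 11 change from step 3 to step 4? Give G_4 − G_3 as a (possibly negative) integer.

4

base 3: 11 = 3^2 + 2; at 4: 4^2 + 2 = 18; next = 17
base 4: 17 = 4^2 + 1; at 5: 5^2 + 1 = 26; next = 25
base 5: 25 = 5^2; at 6: 6^2 = 36; next = 35
base 6: 35 = 5·6 + 5; at 7: 5·7 + 5 = 40; next = 39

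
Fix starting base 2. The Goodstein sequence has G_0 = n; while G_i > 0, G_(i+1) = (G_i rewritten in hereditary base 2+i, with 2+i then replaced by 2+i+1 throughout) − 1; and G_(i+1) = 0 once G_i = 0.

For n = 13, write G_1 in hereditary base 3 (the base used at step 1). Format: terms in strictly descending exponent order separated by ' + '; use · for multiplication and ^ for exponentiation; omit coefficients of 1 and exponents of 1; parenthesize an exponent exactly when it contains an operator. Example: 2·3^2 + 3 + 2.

G_0 = 13. HB_2(13) = 2^(2 + 1) + 2^2 + 1. Bump = 109. G_1 = 108.
G_1 = 108. HB_3(108) = 3^(3 + 1) + 3^3. Bump = 1280. G_2 = 1279.

3^(3 + 1) + 3^3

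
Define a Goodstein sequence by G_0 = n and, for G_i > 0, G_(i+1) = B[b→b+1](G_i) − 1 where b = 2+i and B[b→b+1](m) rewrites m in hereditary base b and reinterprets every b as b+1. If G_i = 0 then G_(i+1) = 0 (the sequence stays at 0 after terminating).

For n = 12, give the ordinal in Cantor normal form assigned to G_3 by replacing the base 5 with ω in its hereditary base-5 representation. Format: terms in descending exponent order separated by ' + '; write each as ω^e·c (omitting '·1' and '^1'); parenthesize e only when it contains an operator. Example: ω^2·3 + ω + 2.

step 0: 12 = 2^(2 + 1) + 2^2; sub 3 for 2: 3^(3 + 1) + 3^3; = 108; G_1 = 108−1 = 107
step 1: 107 = 3^(3 + 1) + 2·3^2 + 2·3 + 2; sub 4 for 3: 4^(4 + 1) + 2·4^2 + 2·4 + 2; = 1066; G_2 = 1066−1 = 1065
step 2: 1065 = 4^(4 + 1) + 2·4^2 + 2·4 + 1; sub 5 for 4: 5^(5 + 1) + 2·5^2 + 2·5 + 1; = 15686; G_3 = 15686−1 = 15685
step 3: 15685 = 5^(5 + 1) + 2·5^2 + 2·5; sub 6 for 5: 6^(6 + 1) + 2·6^2 + 2·6; = 280020; G_4 = 280020−1 = 280019

ω^(ω + 1) + ω^2·2 + ω·2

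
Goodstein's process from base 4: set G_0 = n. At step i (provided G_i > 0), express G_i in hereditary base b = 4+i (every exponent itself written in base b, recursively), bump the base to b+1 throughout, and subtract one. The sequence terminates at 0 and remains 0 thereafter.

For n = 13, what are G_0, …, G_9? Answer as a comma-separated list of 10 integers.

13, 15, 17, 18, 19, 20, 21, 22, 23, 23

G_0=13  [base 4] 3·4 + 1  →[4↦5]→  3·5 + 1 = 16  −1 ⇒ G_1=15
G_1=15  [base 5] 3·5  →[5↦6]→  3·6 = 18  −1 ⇒ G_2=17
G_2=17  [base 6] 2·6 + 5  →[6↦7]→  2·7 + 5 = 19  −1 ⇒ G_3=18
G_3=18  [base 7] 2·7 + 4  →[7↦8]→  2·8 + 4 = 20  −1 ⇒ G_4=19
G_4=19  [base 8] 2·8 + 3  →[8↦9]→  2·9 + 3 = 21  −1 ⇒ G_5=20
G_5=20  [base 9] 2·9 + 2  →[9↦10]→  2·10 + 2 = 22  −1 ⇒ G_6=21
G_6=21  [base 10] 2·10 + 1  →[10↦11]→  2·11 + 1 = 23  −1 ⇒ G_7=22
G_7=22  [base 11] 2·11  →[11↦12]→  2·12 = 24  −1 ⇒ G_8=23
G_8=23  [base 12] 12 + 11  →[12↦13]→  13 + 11 = 24  −1 ⇒ G_9=23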